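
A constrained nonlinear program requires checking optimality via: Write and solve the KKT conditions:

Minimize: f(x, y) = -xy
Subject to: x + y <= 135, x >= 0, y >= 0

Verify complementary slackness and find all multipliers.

Problem: min -xy s.t. x + y <= 135 (multiplier lambda), x >= 0 (mu_x), y >= 0 (mu_y)
KKT stationarity: -y + lambda - mu_x = 0, -x + lambda - mu_y = 0, with lambda, mu_x, mu_y >= 0
Complementary slackness: lambda*(x + y - 135) = 0, mu_x*x = 0, mu_y*y = 0
If lambda = 0: y = -mu_x <= 0 and x = -mu_y <= 0 force x = y = 0 with f = 0; but x = y = 135/2 is feasible with f = -18225/4 < 0, so this is not the minimum. Hence lambda > 0 and x + y = 135.
Try x > 0, y > 0 (so mu_x = mu_y = 0): y = lambda, x = lambda => x = y = lambda
x + y = 135 => 2*lambda = 135 => lambda = 135/2
x* = y* = 135/2 > 0, consistent with mu_x = mu_y = 0.
(Any feasible point with x = 0 or y = 0 has f = 0 > -18225/4, so the minimum is not on those boundaries.)
min(-xy) = -18225/4 (i.e. max xy = 18225/4)
Multipliers: lambda = 135/2, mu_x = 0, mu_y = 0
Complementary slackness: lambda*(x + y - 135) = 135/2*(135/2 + 135/2 - 135) = 0, mu_x*x = 0*135/2 = 0, mu_y*y = 0*135/2 = 0. Satisfied.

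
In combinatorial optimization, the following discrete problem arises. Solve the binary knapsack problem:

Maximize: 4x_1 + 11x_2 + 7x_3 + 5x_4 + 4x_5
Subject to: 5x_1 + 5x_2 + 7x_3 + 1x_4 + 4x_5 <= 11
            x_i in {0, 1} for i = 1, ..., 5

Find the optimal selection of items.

Items: item 1 (v=4, w=5), item 2 (v=11, w=5), item 3 (v=7, w=7), item 4 (v=5, w=1), item 5 (v=4, w=4)
Capacity: 11
Checking all 32 subsets (w = total weight, v = total value):
  {}: w = 0, v = 0
  {1}: w = 5, v = 4
  {2}: w = 5, v = 11
  {3}: w = 7, v = 7
  {4}: w = 1, v = 5
  {5}: w = 4, v = 4
  {1, 2}: w = 10, v = 15
  {1, 3}: w = 12 > 11, infeasible
  {1, 4}: w = 6, v = 9
  {1, 5}: w = 9, v = 8
  {2, 3}: w = 12 > 11, infeasible
  {2, 4}: w = 6, v = 16
  {2, 5}: w = 9, v = 15
  {3, 4}: w = 8, v = 12
  {3, 5}: w = 11, v = 11
  {4, 5}: w = 5, v = 9
  {1, 2, 3}: w = 17 > 11, infeasible
  {1, 2, 4}: w = 11, v = 20
  {1, 2, 5}: w = 14 > 11, infeasible
  {1, 3, 4}: w = 13 > 11, infeasible
  {1, 3, 5}: w = 16 > 11, infeasible
  {1, 4, 5}: w = 10, v = 13
  {2, 3, 4}: w = 13 > 11, infeasible
  {2, 3, 5}: w = 16 > 11, infeasible
  {2, 4, 5}: w = 10, v = 20
  {3, 4, 5}: w = 12 > 11, infeasible
  {1, 2, 3, 4}: w = 18 > 11, infeasible
  {1, 2, 3, 5}: w = 21 > 11, infeasible
  {1, 2, 4, 5}: w = 15 > 11, infeasible
  {1, 3, 4, 5}: w = 17 > 11, infeasible
  {2, 3, 4, 5}: w = 17 > 11, infeasible
  {1, 2, 3, 4, 5}: w = 22 > 11, infeasible
Best feasible subset: items [1, 2, 4]
(The same value 20 is also attained by {2, 4, 5}.)
Total weight: 11 <= 11, total value: 20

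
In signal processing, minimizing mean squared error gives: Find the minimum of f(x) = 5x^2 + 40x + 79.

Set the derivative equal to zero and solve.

f(x) = 5x^2 + 40x + 79
f'(x) = 10x + (40) = 0
x = -40/10 = -4
f(-4) = -1
Since f''(x) = 10 > 0, this is a minimum.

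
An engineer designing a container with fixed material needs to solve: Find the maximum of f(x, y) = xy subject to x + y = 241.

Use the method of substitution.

Substitute y = 241 - x into f(x,y) = xy:
g(x) = x(241 - x) = 241x - x^2
g'(x) = 241 - 2x = 0  =>  x = 241/2
y = 241 - 241/2 = 241/2
Maximum value = (241/2) * (241/2) = 58081/4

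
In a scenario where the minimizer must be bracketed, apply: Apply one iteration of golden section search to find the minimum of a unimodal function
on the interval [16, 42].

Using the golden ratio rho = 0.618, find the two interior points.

Golden section search on [16, 42].
Golden ratio rho = 0.618 (approx).
Interior points:
  x_1 = 16 + (1-0.618)*26 = 25.9320
  x_2 = 16 + 0.618*26 = 32.0680
Compare f(x_1) and f(x_2) to determine which subinterval to keep.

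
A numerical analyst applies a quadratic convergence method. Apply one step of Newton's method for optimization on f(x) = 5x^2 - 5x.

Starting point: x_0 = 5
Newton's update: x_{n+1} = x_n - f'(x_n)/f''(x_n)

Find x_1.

f(x) = 5x^2 - 5x
f'(x) = 10x + (-5), f''(x) = 10
Newton step: x_1 = x_0 - f'(x_0)/f''(x_0)
f'(5) = 45
x_1 = 5 - 45/10 = 1/2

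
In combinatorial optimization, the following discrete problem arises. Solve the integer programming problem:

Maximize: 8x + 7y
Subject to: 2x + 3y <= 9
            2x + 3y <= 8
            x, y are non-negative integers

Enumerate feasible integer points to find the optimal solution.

Constraint 1: 2x + 3y <= 9
Constraint 2: 2x + 3y <= 8
Feasible x range (need y >= 0): 0 <= x <= min(9/2, 8/2) => x in {0, ..., 4}.
Enumerate feasible integer points row by row (the coefficient of y is 7 > 0, so for each x the largest feasible y gives the best value):
  x = 0: y <= min((9 - 2*0)/3, (8 - 2*0)/3) => y in {0, ..., 2}; best 8*0 + 7*2 = 14
  x = 1: y <= min((9 - 2*1)/3, (8 - 2*1)/3) => y in {0, ..., 2}; best 8*1 + 7*2 = 22
  x = 2: y <= min((9 - 2*2)/3, (8 - 2*2)/3) => y in {0, ..., 1}; best 8*2 + 7*1 = 23
  x = 3: y <= min((9 - 2*3)/3, (8 - 2*3)/3) => y in {0}; best 8*3 + 7*0 = 24
  x = 4: y <= min((9 - 2*4)/3, (8 - 2*4)/3) => y in {0}; best 8*4 + 7*0 = 32
The maximum 8x + 7y = 32 is achieved at x = 4, y = 0.
Check: 2*4 + 3*0 = 8 <= 9 and 2*4 + 3*0 = 8 <= 8.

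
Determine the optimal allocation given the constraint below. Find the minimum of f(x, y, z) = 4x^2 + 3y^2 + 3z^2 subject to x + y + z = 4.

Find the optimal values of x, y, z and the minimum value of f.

Using Lagrange multipliers on f = 4x^2 + 3y^2 + 3z^2 with constraint x + y + z = 4:
Conditions: 2*4*x = lambda, 2*3*y = lambda, 2*3*z = lambda
So x = lambda/8, y = lambda/6, z = lambda/6
Substituting into constraint: lambda * (11/24) = 4
lambda = 96/11
x = 12/11, y = 16/11, z = 16/11
Minimum value = 192/11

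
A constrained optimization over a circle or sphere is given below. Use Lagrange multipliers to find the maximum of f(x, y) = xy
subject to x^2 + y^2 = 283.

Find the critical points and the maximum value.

Lagrange conditions: y = 2*lambda*x and x = 2*lambda*y
If x = 0 then y = 0, violating the constraint, so x, y != 0.
Dividing: y/x = x/y => x^2 = y^2 => y = x or y = -x
Constraint: 2x^2 = 283 => x^2 = 283/2 => x = +/-sqrt(283/2)
Critical points: (sqrt(283/2), sqrt(283/2)), (-sqrt(283/2), -sqrt(283/2)), (sqrt(283/2), -sqrt(283/2)), (-sqrt(283/2), sqrt(283/2))
  y = x:  xy = x^2 = 283/2  at (sqrt(283/2), sqrt(283/2)) and (-sqrt(283/2), -sqrt(283/2))
  y = -x: xy = -x^2 = -283/2 at (sqrt(283/2), -sqrt(283/2)) and (-sqrt(283/2), sqrt(283/2))
Maximum xy = 283/2 at (sqrt(283/2), sqrt(283/2)) and (-sqrt(283/2), -sqrt(283/2))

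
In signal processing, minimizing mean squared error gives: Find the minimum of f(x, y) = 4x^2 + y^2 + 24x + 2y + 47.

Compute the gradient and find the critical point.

f(x,y) = 4x^2 + y^2 + 24x + 2y + 47
df/dx = 8x + (24) = 0  =>  x = -3
df/dy = 2y + (2) = 0  =>  y = -1
f(-3, -1) = 4*(-3)^2 + 1*(-1)^2 + 24*(-3) + 2*(-1) + 47 = 10
Hessian is diagonal with entries 8, 2 > 0, so this is a minimum.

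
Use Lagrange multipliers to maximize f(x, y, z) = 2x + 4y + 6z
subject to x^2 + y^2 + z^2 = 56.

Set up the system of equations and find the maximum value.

Lagrange conditions: 2 = 2*lambda*x, 4 = 2*lambda*y, 6 = 2*lambda*z
So x:2 = y:4 = z:6, i.e. x = 2t, y = 4t, z = 6t
Constraint: t^2*(2^2 + 4^2 + 6^2) = 56
  t^2 * 56 = 56  =>  t = sqrt(1)
Maximum = 2*2t + 4*4t + 6*6t = 56*sqrt(1) = 56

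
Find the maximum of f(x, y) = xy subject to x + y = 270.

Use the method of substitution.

Substitute y = 270 - x into f(x,y) = xy:
g(x) = x(270 - x) = 270x - x^2
g'(x) = 270 - 2x = 0  =>  x = 135
y = 270 - 135 = 135
Maximum value = 135 * 135 = 18225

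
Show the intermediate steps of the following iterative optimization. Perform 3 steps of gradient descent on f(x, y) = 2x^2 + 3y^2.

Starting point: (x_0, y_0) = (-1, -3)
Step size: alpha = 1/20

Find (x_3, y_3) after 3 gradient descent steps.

f(x,y) = 2x^2 + 3y^2
grad_x = 4x + 0y, grad_y = 6y + 0x
Step 1: grad = (-4, -18), (-4/5, -21/10)
Step 2: grad = (-16/5, -63/5), (-16/25, -147/100)
Step 3: grad = (-64/25, -441/50), (-64/125, -1029/1000)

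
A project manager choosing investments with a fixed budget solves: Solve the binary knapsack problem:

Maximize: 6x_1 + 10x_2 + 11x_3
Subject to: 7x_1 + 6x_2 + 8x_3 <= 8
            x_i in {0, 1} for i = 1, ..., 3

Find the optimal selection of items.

Items: item 1 (v=6, w=7), item 2 (v=10, w=6), item 3 (v=11, w=8)
Capacity: 8
Checking all 8 subsets (w = total weight, v = total value):
  {}: w = 0, v = 0
  {1}: w = 7, v = 6
  {2}: w = 6, v = 10
  {3}: w = 8, v = 11
  {1, 2}: w = 13 > 8, infeasible
  {1, 3}: w = 15 > 8, infeasible
  {2, 3}: w = 14 > 8, infeasible
  {1, 2, 3}: w = 21 > 8, infeasible
Best feasible subset: items [3]
Total weight: 8 <= 8, total value: 11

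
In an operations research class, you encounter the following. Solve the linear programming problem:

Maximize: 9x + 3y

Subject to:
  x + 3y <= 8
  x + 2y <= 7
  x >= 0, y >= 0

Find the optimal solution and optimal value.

Feasible vertices: (0, 0), (0, 8/3), (5, 1), (7, 0)
Objective 9x + 3y at each:
  (0, 0): 0
  (0, 8/3): 8
  (5, 1): 48
  (7, 0): 63
Maximum is 63 at (7, 0).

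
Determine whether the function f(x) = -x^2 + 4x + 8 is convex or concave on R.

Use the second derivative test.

f(x) = -x^2 + 4x + 8
f'(x) = -2x + 4
f''(x) = -2
Since f''(x) = -2 < 0 for all x, f is concave on R.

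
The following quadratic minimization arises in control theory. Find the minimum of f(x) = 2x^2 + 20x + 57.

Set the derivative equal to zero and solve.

f(x) = 2x^2 + 20x + 57
f'(x) = 4x + (20) = 0
x = -20/4 = -5
f(-5) = 7
Since f''(x) = 4 > 0, this is a minimum.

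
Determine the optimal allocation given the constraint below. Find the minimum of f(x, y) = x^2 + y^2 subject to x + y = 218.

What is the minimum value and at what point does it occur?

Substitute y = 218 - x into f(x,y) = x^2 + y^2:
g(x) = x^2 + (218 - x)^2 = 2x^2 - 436x + 47524
g'(x) = 4x - 436 = 0  =>  x = 109
y = 218 - 109 = 109
Minimum value = 109^2 + 109^2 = 23762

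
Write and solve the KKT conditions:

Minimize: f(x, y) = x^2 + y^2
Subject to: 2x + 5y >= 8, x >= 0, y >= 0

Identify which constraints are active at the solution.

KKT conditions for min x^2 + y^2 s.t. 2x + 5y >= 8, x >= 0, y >= 0:
Stationarity: 2x = mu*2 + mu_x, 2y = mu*5 + mu_y, with mu, mu_x, mu_y >= 0
Complementary slackness: mu*(2x + 5y - 8) = 0, mu_x*x = 0, mu_y*y = 0
(0, 0) is infeasible (2*0 + 5*0 < 8), so if mu = 0 stationarity would force x = mu_x/2 >= 0, y = mu_y/2 >= 0 with mu_x*x = mu_y*y = 0, i.e. x = y = 0: contradiction. Hence mu > 0 and 2x + 5y = 8 is active.
Try x > 0, y > 0 (so mu_x = mu_y = 0): x = 2*mu/2, y = 5*mu/2
Substitute: 2*(2*mu/2) + 5*(5*mu/2) = 8
  mu*29/2 = 8 => mu = 16/29
x* = 16/29 > 0, y* = 40/29 > 0, consistent with mu_x = mu_y = 0.
f is convex and the constraints are linear, so this KKT point is the global minimum.
f* = 64/29
Active constraints: 2x + 5y >= 8 (holds with equality, mu = 16/29 > 0); x >= 0 and y >= 0 are inactive (mu_x = mu_y = 0).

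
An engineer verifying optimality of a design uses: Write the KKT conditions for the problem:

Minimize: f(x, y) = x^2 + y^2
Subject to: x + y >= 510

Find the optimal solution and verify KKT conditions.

KKT conditions for min x^2 + y^2 s.t. x + y >= 510:
Stationarity: 2x = mu, 2y = mu
So x = y = mu/2.
Complementary slackness: mu*(x + y - 510) = 0
Primal feasibility: x + y >= 510; dual feasibility: mu >= 0
If mu = 0 then x = y = 0, but 0 + 0 < 510 is infeasible, so the constraint is active.
Constraint active: x + y = 2*(mu/2) = 510 => mu = 510
x = y = 255, f = 130050
Verify: stationarity 2*255 = 510 = mu; primal 255 + 255 = 510 >= 510; dual mu = 510 >= 0; complementary slackness 510*(510 - 510) = 0. All KKT conditions hold.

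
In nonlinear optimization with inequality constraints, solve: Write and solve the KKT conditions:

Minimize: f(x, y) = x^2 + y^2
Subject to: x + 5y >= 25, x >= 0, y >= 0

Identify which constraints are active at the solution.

KKT conditions for min x^2 + y^2 s.t. 1x + 5y >= 25, x >= 0, y >= 0:
Stationarity: 2x = mu*1 + mu_x, 2y = mu*5 + mu_y, with mu, mu_x, mu_y >= 0
Complementary slackness: mu*(x + 5y - 25) = 0, mu_x*x = 0, mu_y*y = 0
(0, 0) is infeasible (1*0 + 5*0 < 25), so if mu = 0 stationarity would force x = mu_x/2 >= 0, y = mu_y/2 >= 0 with mu_x*x = mu_y*y = 0, i.e. x = y = 0: contradiction. Hence mu > 0 and x + 5y = 25 is active.
Try x > 0, y > 0 (so mu_x = mu_y = 0): x = 1*mu/2, y = 5*mu/2
Substitute: 1*(1*mu/2) + 5*(5*mu/2) = 25
  mu*26/2 = 25 => mu = 25/13
x* = 25/26 > 0, y* = 125/26 > 0, consistent with mu_x = mu_y = 0.
f is convex and the constraints are linear, so this KKT point is the global minimum.
f* = 625/26
Active constraints: x + 5y >= 25 (holds with equality, mu = 25/13 > 0); x >= 0 and y >= 0 are inactive (mu_x = mu_y = 0).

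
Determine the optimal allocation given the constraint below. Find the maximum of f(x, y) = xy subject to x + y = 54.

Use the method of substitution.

Substitute y = 54 - x into f(x,y) = xy:
g(x) = x(54 - x) = 54x - x^2
g'(x) = 54 - 2x = 0  =>  x = 27
y = 54 - 27 = 27
Maximum value = 27 * 27 = 729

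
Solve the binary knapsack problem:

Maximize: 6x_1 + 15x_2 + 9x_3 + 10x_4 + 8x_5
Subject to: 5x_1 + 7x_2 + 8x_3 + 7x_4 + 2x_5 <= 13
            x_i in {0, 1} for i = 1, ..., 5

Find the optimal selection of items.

Items: item 1 (v=6, w=5), item 2 (v=15, w=7), item 3 (v=9, w=8), item 4 (v=10, w=7), item 5 (v=8, w=2)
Capacity: 13
Checking all 32 subsets (w = total weight, v = total value):
  {}: w = 0, v = 0
  {1}: w = 5, v = 6
  {2}: w = 7, v = 15
  {3}: w = 8, v = 9
  {4}: w = 7, v = 10
  {5}: w = 2, v = 8
  {1, 2}: w = 12, v = 21
  {1, 3}: w = 13, v = 15
  {1, 4}: w = 12, v = 16
  {1, 5}: w = 7, v = 14
  {2, 3}: w = 15 > 13, infeasible
  {2, 4}: w = 14 > 13, infeasible
  {2, 5}: w = 9, v = 23
  {3, 4}: w = 15 > 13, infeasible
  {3, 5}: w = 10, v = 17
  {4, 5}: w = 9, v = 18
  {1, 2, 3}: w = 20 > 13, infeasible
  {1, 2, 4}: w = 19 > 13, infeasible
  {1, 2, 5}: w = 14 > 13, infeasible
  {1, 3, 4}: w = 20 > 13, infeasible
  {1, 3, 5}: w = 15 > 13, infeasible
  {1, 4, 5}: w = 14 > 13, infeasible
  {2, 3, 4}: w = 22 > 13, infeasible
  {2, 3, 5}: w = 17 > 13, infeasible
  {2, 4, 5}: w = 16 > 13, infeasible
  {3, 4, 5}: w = 17 > 13, infeasible
  {1, 2, 3, 4}: w = 27 > 13, infeasible
  {1, 2, 3, 5}: w = 22 > 13, infeasible
  {1, 2, 4, 5}: w = 21 > 13, infeasible
  {1, 3, 4, 5}: w = 22 > 13, infeasible
  {2, 3, 4, 5}: w = 24 > 13, infeasible
  {1, 2, 3, 4, 5}: w = 29 > 13, infeasible
Best feasible subset: items [2, 5]
Total weight: 9 <= 13, total value: 23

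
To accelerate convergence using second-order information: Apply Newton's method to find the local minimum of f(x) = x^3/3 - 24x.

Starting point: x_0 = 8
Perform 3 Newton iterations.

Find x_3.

f(x) = x^3/3 - 24x
f'(x) = x^2 - 24, f''(x) = 2x
Newton update: x_{n+1} = x_n - (x_n^2 - 24)/(2*x_n)
Step 1: x_0 = 8, f'=40, f''=16, x_1 = 11/2
Step 2: x_1 = 11/2, f'=25/4, f''=11, x_2 = 217/44
Step 3: x_2 = 217/44, f'=625/1936, f''=217/22, x_3 = 93553/19096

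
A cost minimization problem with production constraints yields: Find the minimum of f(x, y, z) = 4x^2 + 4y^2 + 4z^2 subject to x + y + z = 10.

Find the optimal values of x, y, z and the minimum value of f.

Using Lagrange multipliers on f = 4x^2 + 4y^2 + 4z^2 with constraint x + y + z = 10:
Conditions: 2*4*x = lambda, 2*4*y = lambda, 2*4*z = lambda
So x = lambda/8, y = lambda/8, z = lambda/8
Substituting into constraint: lambda * (3/8) = 10
lambda = 80/3
x = 10/3, y = 10/3, z = 10/3
Minimum value = 400/3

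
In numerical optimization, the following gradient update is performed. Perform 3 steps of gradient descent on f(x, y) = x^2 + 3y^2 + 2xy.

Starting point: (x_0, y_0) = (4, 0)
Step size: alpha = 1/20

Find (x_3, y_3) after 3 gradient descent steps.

f(x,y) = x^2 + 3y^2 + 2xy
grad_x = 2x + 2y, grad_y = 6y + 2x
Step 1: grad = (8, 8), (18/5, -2/5)
Step 2: grad = (32/5, 24/5), (82/25, -16/25)
Step 3: grad = (132/25, 68/25), (377/125, -97/125)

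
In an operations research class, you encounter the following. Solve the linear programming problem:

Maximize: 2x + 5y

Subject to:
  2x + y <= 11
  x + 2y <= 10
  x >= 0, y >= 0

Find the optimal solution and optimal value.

Feasible vertices: (0, 0), (0, 5), (4, 3), (11/2, 0)
Objective 2x + 5y at each:
  (0, 0): 0
  (0, 5): 25
  (4, 3): 23
  (11/2, 0): 11
Maximum is 25 at (0, 5).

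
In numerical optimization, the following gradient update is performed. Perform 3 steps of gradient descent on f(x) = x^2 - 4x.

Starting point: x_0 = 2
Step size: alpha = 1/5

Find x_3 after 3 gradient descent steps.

f(x) = x^2 - 4x, f'(x) = 2x + (-4)
Step 1: f'(2) = 0, x_1 = 2 - 1/5 * 0 = 2
Step 2: f'(2) = 0, x_2 = 2 - 1/5 * 0 = 2
Step 3: f'(2) = 0, x_3 = 2 - 1/5 * 0 = 2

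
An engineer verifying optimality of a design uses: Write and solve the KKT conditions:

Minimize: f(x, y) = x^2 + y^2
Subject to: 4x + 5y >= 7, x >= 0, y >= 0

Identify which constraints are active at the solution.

KKT conditions for min x^2 + y^2 s.t. 4x + 5y >= 7, x >= 0, y >= 0:
Stationarity: 2x = mu*4 + mu_x, 2y = mu*5 + mu_y, with mu, mu_x, mu_y >= 0
Complementary slackness: mu*(4x + 5y - 7) = 0, mu_x*x = 0, mu_y*y = 0
(0, 0) is infeasible (4*0 + 5*0 < 7), so if mu = 0 stationarity would force x = mu_x/2 >= 0, y = mu_y/2 >= 0 with mu_x*x = mu_y*y = 0, i.e. x = y = 0: contradiction. Hence mu > 0 and 4x + 5y = 7 is active.
Try x > 0, y > 0 (so mu_x = mu_y = 0): x = 4*mu/2, y = 5*mu/2
Substitute: 4*(4*mu/2) + 5*(5*mu/2) = 7
  mu*41/2 = 7 => mu = 14/41
x* = 28/41 > 0, y* = 35/41 > 0, consistent with mu_x = mu_y = 0.
f is convex and the constraints are linear, so this KKT point is the global minimum.
f* = 49/41
Active constraints: 4x + 5y >= 7 (holds with equality, mu = 14/41 > 0); x >= 0 and y >= 0 are inactive (mu_x = mu_y = 0).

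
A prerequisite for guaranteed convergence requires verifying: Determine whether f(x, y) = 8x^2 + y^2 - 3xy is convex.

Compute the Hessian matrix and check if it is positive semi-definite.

f(x,y) = 8x^2 + y^2 - 3xy
Hessian H = [[16, -3], [-3, 2]]
trace(H) = 18, det(H) = 23
Eigenvalues: (18 +/- sqrt(232)) / 2 = 16.62, 1.384
Since both eigenvalues > 0, f is convex.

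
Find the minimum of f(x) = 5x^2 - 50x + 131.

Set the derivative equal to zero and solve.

f(x) = 5x^2 - 50x + 131
f'(x) = 10x + (-50) = 0
x = 50/10 = 5
f(5) = 6
Since f''(x) = 10 > 0, this is a minimum.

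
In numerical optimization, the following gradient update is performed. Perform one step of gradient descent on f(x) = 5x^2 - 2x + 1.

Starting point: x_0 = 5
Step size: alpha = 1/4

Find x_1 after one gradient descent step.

f(x) = 5x^2 - 2x + 1
f'(x) = 10x - 2
f'(5) = 10*5 + (-2) = 48
x_1 = x_0 - alpha * f'(x_0) = 5 - 1/4 * 48 = -7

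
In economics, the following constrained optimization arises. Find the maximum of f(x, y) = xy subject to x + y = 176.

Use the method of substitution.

Substitute y = 176 - x into f(x,y) = xy:
g(x) = x(176 - x) = 176x - x^2
g'(x) = 176 - 2x = 0  =>  x = 88
y = 176 - 88 = 88
Maximum value = 88 * 88 = 7744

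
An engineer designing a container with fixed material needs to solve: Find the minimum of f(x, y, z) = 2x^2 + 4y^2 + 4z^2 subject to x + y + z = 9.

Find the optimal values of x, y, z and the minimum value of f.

Using Lagrange multipliers on f = 2x^2 + 4y^2 + 4z^2 with constraint x + y + z = 9:
Conditions: 2*2*x = lambda, 2*4*y = lambda, 2*4*z = lambda
So x = lambda/4, y = lambda/8, z = lambda/8
Substituting into constraint: lambda * (1/2) = 9
lambda = 18
x = 9/2, y = 9/4, z = 9/4
Minimum value = 81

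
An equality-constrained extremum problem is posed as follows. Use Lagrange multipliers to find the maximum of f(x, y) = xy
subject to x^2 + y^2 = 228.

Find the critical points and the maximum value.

Lagrange conditions: y = 2*lambda*x and x = 2*lambda*y
If x = 0 then y = 0, violating the constraint, so x, y != 0.
Dividing: y/x = x/y => x^2 = y^2 => y = x or y = -x
Constraint: 2x^2 = 228 => x^2 = 114 => x = +/-sqrt(114)
Critical points: (sqrt(114), sqrt(114)), (-sqrt(114), -sqrt(114)), (sqrt(114), -sqrt(114)), (-sqrt(114), sqrt(114))
  y = x:  xy = x^2 = 114  at (sqrt(114), sqrt(114)) and (-sqrt(114), -sqrt(114))
  y = -x: xy = -x^2 = -114 at (sqrt(114), -sqrt(114)) and (-sqrt(114), sqrt(114))
Maximum xy = 114 at (sqrt(114), sqrt(114)) and (-sqrt(114), -sqrt(114))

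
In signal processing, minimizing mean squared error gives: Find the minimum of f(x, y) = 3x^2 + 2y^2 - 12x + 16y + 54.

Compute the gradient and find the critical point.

f(x,y) = 3x^2 + 2y^2 - 12x + 16y + 54
df/dx = 6x + (-12) = 0  =>  x = 2
df/dy = 4y + (16) = 0  =>  y = -4
f(2, -4) = 3*(2)^2 + 2*(-4)^2 + -12*(2) + 16*(-4) + 54 = 10
Hessian is diagonal with entries 6, 4 > 0, so this is a minimum.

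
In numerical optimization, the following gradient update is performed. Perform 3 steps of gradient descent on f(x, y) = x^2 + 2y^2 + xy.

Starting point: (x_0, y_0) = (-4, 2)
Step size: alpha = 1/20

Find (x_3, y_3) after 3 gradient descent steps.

f(x,y) = x^2 + 2y^2 + xy
grad_x = 2x + 1y, grad_y = 4y + 1x
Step 1: grad = (-6, 4), (-37/10, 9/5)
Step 2: grad = (-28/5, 7/2), (-171/50, 13/8)
Step 3: grad = (-1043/200, 77/25), (-12637/4000, 1471/1000)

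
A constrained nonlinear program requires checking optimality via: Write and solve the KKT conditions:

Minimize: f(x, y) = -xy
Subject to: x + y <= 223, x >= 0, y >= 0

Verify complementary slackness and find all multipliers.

Problem: min -xy s.t. x + y <= 223 (multiplier lambda), x >= 0 (mu_x), y >= 0 (mu_y)
KKT stationarity: -y + lambda - mu_x = 0, -x + lambda - mu_y = 0, with lambda, mu_x, mu_y >= 0
Complementary slackness: lambda*(x + y - 223) = 0, mu_x*x = 0, mu_y*y = 0
If lambda = 0: y = -mu_x <= 0 and x = -mu_y <= 0 force x = y = 0 with f = 0; but x = y = 223/2 is feasible with f = -49729/4 < 0, so this is not the minimum. Hence lambda > 0 and x + y = 223.
Try x > 0, y > 0 (so mu_x = mu_y = 0): y = lambda, x = lambda => x = y = lambda
x + y = 223 => 2*lambda = 223 => lambda = 223/2
x* = y* = 223/2 > 0, consistent with mu_x = mu_y = 0.
(Any feasible point with x = 0 or y = 0 has f = 0 > -49729/4, so the minimum is not on those boundaries.)
min(-xy) = -49729/4 (i.e. max xy = 49729/4)
Multipliers: lambda = 223/2, mu_x = 0, mu_y = 0
Complementary slackness: lambda*(x + y - 223) = 223/2*(223/2 + 223/2 - 223) = 0, mu_x*x = 0*223/2 = 0, mu_y*y = 0*223/2 = 0. Satisfied.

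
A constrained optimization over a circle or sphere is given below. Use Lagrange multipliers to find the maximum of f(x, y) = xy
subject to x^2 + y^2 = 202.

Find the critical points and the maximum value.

Lagrange conditions: y = 2*lambda*x and x = 2*lambda*y
If x = 0 then y = 0, violating the constraint, so x, y != 0.
Dividing: y/x = x/y => x^2 = y^2 => y = x or y = -x
Constraint: 2x^2 = 202 => x^2 = 101 => x = +/-sqrt(101)
Critical points: (sqrt(101), sqrt(101)), (-sqrt(101), -sqrt(101)), (sqrt(101), -sqrt(101)), (-sqrt(101), sqrt(101))
  y = x:  xy = x^2 = 101  at (sqrt(101), sqrt(101)) and (-sqrt(101), -sqrt(101))
  y = -x: xy = -x^2 = -101 at (sqrt(101), -sqrt(101)) and (-sqrt(101), sqrt(101))
Maximum xy = 101 at (sqrt(101), sqrt(101)) and (-sqrt(101), -sqrt(101))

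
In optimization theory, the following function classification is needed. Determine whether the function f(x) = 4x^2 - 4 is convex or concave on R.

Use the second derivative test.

f(x) = 4x^2 - 4
f'(x) = 8x + 0
f''(x) = 8
Since f''(x) = 8 > 0 for all x, f is convex on R.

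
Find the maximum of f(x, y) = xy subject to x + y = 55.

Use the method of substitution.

Substitute y = 55 - x into f(x,y) = xy:
g(x) = x(55 - x) = 55x - x^2
g'(x) = 55 - 2x = 0  =>  x = 55/2
y = 55 - 55/2 = 55/2
Maximum value = (55/2) * (55/2) = 3025/4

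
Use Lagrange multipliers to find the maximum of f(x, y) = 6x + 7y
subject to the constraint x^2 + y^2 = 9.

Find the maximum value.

Set up Lagrange conditions: grad f = lambda * grad g
  6 = 2*lambda*x
  7 = 2*lambda*y
From these: x/y = 6/7, so x = 6t, y = 7t for some t.
Substitute into constraint: (6t)^2 + (7t)^2 = 9
  t^2 * 85 = 9
  t = sqrt(9/85)
Maximum = 6*x + 7*y = (6^2 + 7^2)*t = 85 * sqrt(9/85) = sqrt(765)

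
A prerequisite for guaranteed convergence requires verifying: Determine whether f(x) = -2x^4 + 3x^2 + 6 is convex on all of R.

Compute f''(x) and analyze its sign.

f(x) = -2x^4 + 3x^2 + 6
f'(x) = -8x^3 + 6x
f''(x) = -24x^2 + 6
f''(x) = -24x^2 + 6 -> -inf as |x| -> inf
Therefore, f is not globally convex on R.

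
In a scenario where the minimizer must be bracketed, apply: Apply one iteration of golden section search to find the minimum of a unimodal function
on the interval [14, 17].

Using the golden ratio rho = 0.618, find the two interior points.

Golden section search on [14, 17].
Golden ratio rho = 0.618 (approx).
Interior points:
  x_1 = 14 + (1-0.618)*3 = 15.1460
  x_2 = 14 + 0.618*3 = 15.8540
Compare f(x_1) and f(x_2) to determine which subinterval to keep.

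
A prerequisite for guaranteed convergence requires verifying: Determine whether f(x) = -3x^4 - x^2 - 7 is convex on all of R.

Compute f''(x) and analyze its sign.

f(x) = -3x^4 - x^2 - 7
f'(x) = -12x^3 + -2x
f''(x) = -36x^2 + -2
f''(x) = -36x^2 + -2 <= -2 < 0 for all x
Therefore, f is concave on R.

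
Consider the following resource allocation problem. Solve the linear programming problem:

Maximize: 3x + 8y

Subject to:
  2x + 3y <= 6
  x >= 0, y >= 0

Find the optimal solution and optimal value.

The feasible region has vertices at [(0, 0), (3, 0), (0, 2)].
Checking objective 3x + 8y at each vertex:
  (0, 0): 3*0 + 8*0 = 0
  (3, 0): 3*3 + 8*0 = 9
  (0, 2): 3*0 + 8*2 = 16
Maximum is 16 at (0, 2).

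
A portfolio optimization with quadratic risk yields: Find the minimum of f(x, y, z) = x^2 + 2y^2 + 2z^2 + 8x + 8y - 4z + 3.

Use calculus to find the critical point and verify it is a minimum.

f(x,y,z) = x^2 + 2y^2 + 2z^2 + 8x + 8y - 4z + 3
df/dx = 2x + (8) = 0 => x = -4
df/dy = 4y + (8) = 0 => y = -2
df/dz = 4z + (-4) = 0 => z = 1
f(-4,-2,1) = 1*(-4)^2 + 2*(-2)^2 + 2*(1)^2 + 8*(-4) + 8*(-2) + -4*(1) + 3 = -23
Hessian is diagonal with entries 2, 4, 4 > 0, confirmed minimum.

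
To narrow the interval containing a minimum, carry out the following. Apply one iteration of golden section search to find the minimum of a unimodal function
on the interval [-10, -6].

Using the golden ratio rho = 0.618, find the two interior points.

Golden section search on [-10, -6].
Golden ratio rho = 0.618 (approx).
Interior points:
  x_1 = -10 + (1-0.618)*4 = -8.4720
  x_2 = -10 + 0.618*4 = -7.5280
Compare f(x_1) and f(x_2) to determine which subinterval to keep.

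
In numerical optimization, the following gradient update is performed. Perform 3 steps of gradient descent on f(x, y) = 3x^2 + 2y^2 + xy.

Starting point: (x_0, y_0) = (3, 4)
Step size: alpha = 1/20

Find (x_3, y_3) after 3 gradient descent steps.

f(x,y) = 3x^2 + 2y^2 + xy
grad_x = 6x + 1y, grad_y = 4y + 1x
Step 1: grad = (22, 19), (19/10, 61/20)
Step 2: grad = (289/20, 141/10), (471/400, 469/200)
Step 3: grad = (941/100, 4223/400), (707/1000, 14537/8000)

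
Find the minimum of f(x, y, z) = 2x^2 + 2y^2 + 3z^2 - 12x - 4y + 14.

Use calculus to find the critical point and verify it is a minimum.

f(x,y,z) = 2x^2 + 2y^2 + 3z^2 - 12x - 4y + 14
df/dx = 4x + (-12) = 0 => x = 3
df/dy = 4y + (-4) = 0 => y = 1
df/dz = 6z + (0) = 0 => z = 0
f(3,1,0) = 2*(3)^2 + 2*(1)^2 + 3*(0)^2 + -12*(3) + -4*(1) + 14 = -6
Hessian is diagonal with entries 4, 4, 6 > 0, confirmed minimum.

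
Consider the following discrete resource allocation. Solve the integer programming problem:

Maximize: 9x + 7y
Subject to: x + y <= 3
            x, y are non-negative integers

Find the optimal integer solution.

Objective: 9x + 7y, constraint: x + y <= 3
Coefficient of x is 9 >= coefficient of y is 7, so allocate the entire budget to x.
Optimal: x = 3, y = 0, value = 27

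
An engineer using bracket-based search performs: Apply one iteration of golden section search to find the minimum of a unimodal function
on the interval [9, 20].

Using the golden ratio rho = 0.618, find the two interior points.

Golden section search on [9, 20].
Golden ratio rho = 0.618 (approx).
Interior points:
  x_1 = 9 + (1-0.618)*11 = 13.2020
  x_2 = 9 + 0.618*11 = 15.7980
Compare f(x_1) and f(x_2) to determine which subinterval to keep.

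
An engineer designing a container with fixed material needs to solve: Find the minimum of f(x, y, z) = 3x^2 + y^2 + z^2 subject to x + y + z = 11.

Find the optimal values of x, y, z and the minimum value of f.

Using Lagrange multipliers on f = 3x^2 + y^2 + z^2 with constraint x + y + z = 11:
Conditions: 2*3*x = lambda, 2*1*y = lambda, 2*1*z = lambda
So x = lambda/6, y = lambda/2, z = lambda/2
Substituting into constraint: lambda * (7/6) = 11
lambda = 66/7
x = 11/7, y = 33/7, z = 33/7
Minimum value = 363/7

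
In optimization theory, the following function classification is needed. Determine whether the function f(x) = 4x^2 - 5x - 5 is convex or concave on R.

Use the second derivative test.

f(x) = 4x^2 - 5x - 5
f'(x) = 8x - 5
f''(x) = 8
Since f''(x) = 8 > 0 for all x, f is convex on R.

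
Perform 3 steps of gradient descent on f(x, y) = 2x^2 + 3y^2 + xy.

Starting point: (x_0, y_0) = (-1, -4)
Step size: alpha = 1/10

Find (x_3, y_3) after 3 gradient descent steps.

f(x,y) = 2x^2 + 3y^2 + xy
grad_x = 4x + 1y, grad_y = 6y + 1x
Step 1: grad = (-8, -25), (-1/5, -3/2)
Step 2: grad = (-23/10, -46/5), (3/100, -29/50)
Step 3: grad = (-23/50, -69/20), (19/250, -47/200)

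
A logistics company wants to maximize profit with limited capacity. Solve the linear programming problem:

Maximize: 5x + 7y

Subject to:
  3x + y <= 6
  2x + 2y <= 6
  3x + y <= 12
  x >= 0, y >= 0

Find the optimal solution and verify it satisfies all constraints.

Feasible vertices: (0, 0), (0, 3), (3/2, 3/2), (2, 0)
Objective 5x + 7y at each vertex:
  (0, 0): 0
  (0, 3): 21
  (3/2, 3/2): 18
  (2, 0): 10
Maximum is 21 at (0, 3).
Verify constraints at (x, y) = (0, 3):
  3*0 + 1*3 = 3 <= 6
  2*0 + 2*3 = 6 <= 6 (active)
  3*0 + 1*3 = 3 <= 12
  x = 0 >= 0, y = 3 >= 0. All constraints satisfied.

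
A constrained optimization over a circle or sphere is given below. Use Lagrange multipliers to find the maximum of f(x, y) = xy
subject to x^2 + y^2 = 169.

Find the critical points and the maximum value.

Lagrange conditions: y = 2*lambda*x and x = 2*lambda*y
If x = 0 then y = 0, violating the constraint, so x, y != 0.
Dividing: y/x = x/y => x^2 = y^2 => y = x or y = -x
Constraint: 2x^2 = 169 => x^2 = 169/2 => x = +/-sqrt(169/2)
Critical points: (sqrt(169/2), sqrt(169/2)), (-sqrt(169/2), -sqrt(169/2)), (sqrt(169/2), -sqrt(169/2)), (-sqrt(169/2), sqrt(169/2))
  y = x:  xy = x^2 = 169/2  at (sqrt(169/2), sqrt(169/2)) and (-sqrt(169/2), -sqrt(169/2))
  y = -x: xy = -x^2 = -169/2 at (sqrt(169/2), -sqrt(169/2)) and (-sqrt(169/2), sqrt(169/2))
Maximum xy = 169/2 at (sqrt(169/2), sqrt(169/2)) and (-sqrt(169/2), -sqrt(169/2))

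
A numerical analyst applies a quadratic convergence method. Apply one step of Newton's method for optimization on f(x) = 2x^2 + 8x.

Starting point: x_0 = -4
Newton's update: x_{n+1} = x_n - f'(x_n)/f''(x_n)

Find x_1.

f(x) = 2x^2 + 8x
f'(x) = 4x + (8), f''(x) = 4
Newton step: x_1 = x_0 - f'(x_0)/f''(x_0)
f'(-4) = -8
x_1 = -4 - -8/4 = -2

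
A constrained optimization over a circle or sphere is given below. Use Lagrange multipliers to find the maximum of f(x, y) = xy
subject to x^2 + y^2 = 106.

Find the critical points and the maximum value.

Lagrange conditions: y = 2*lambda*x and x = 2*lambda*y
If x = 0 then y = 0, violating the constraint, so x, y != 0.
Dividing: y/x = x/y => x^2 = y^2 => y = x or y = -x
Constraint: 2x^2 = 106 => x^2 = 53 => x = +/-sqrt(53)
Critical points: (sqrt(53), sqrt(53)), (-sqrt(53), -sqrt(53)), (sqrt(53), -sqrt(53)), (-sqrt(53), sqrt(53))
  y = x:  xy = x^2 = 53  at (sqrt(53), sqrt(53)) and (-sqrt(53), -sqrt(53))
  y = -x: xy = -x^2 = -53 at (sqrt(53), -sqrt(53)) and (-sqrt(53), sqrt(53))
Maximum xy = 53 at (sqrt(53), sqrt(53)) and (-sqrt(53), -sqrt(53))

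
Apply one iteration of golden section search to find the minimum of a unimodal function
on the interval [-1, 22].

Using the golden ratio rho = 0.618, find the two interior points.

Golden section search on [-1, 22].
Golden ratio rho = 0.618 (approx).
Interior points:
  x_1 = -1 + (1-0.618)*23 = 7.7860
  x_2 = -1 + 0.618*23 = 13.2140
Compare f(x_1) and f(x_2) to determine which subinterval to keep.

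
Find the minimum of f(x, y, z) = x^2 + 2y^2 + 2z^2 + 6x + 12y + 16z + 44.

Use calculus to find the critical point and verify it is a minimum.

f(x,y,z) = x^2 + 2y^2 + 2z^2 + 6x + 12y + 16z + 44
df/dx = 2x + (6) = 0 => x = -3
df/dy = 4y + (12) = 0 => y = -3
df/dz = 4z + (16) = 0 => z = -4
f(-3,-3,-4) = 1*(-3)^2 + 2*(-3)^2 + 2*(-4)^2 + 6*(-3) + 12*(-3) + 16*(-4) + 44 = -15
Hessian is diagonal with entries 2, 4, 4 > 0, confirmed minimum.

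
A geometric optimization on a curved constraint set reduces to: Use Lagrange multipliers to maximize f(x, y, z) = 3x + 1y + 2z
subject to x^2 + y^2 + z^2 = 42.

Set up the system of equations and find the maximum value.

Lagrange conditions: 3 = 2*lambda*x, 1 = 2*lambda*y, 2 = 2*lambda*z
So x:3 = y:1 = z:2, i.e. x = 3t, y = 1t, z = 2t
Constraint: t^2*(3^2 + 1^2 + 2^2) = 42
  t^2 * 14 = 42  =>  t = sqrt(3)
Maximum = 3*3t + 1*1t + 2*2t = 14*sqrt(3) = sqrt(588)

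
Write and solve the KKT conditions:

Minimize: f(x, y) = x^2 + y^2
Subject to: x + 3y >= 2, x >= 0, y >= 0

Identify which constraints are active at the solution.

KKT conditions for min x^2 + y^2 s.t. 1x + 3y >= 2, x >= 0, y >= 0:
Stationarity: 2x = mu*1 + mu_x, 2y = mu*3 + mu_y, with mu, mu_x, mu_y >= 0
Complementary slackness: mu*(x + 3y - 2) = 0, mu_x*x = 0, mu_y*y = 0
(0, 0) is infeasible (1*0 + 3*0 < 2), so if mu = 0 stationarity would force x = mu_x/2 >= 0, y = mu_y/2 >= 0 with mu_x*x = mu_y*y = 0, i.e. x = y = 0: contradiction. Hence mu > 0 and x + 3y = 2 is active.
Try x > 0, y > 0 (so mu_x = mu_y = 0): x = 1*mu/2, y = 3*mu/2
Substitute: 1*(1*mu/2) + 3*(3*mu/2) = 2
  mu*10/2 = 2 => mu = 2/5
x* = 1/5 > 0, y* = 3/5 > 0, consistent with mu_x = mu_y = 0.
f is convex and the constraints are linear, so this KKT point is the global minimum.
f* = 2/5
Active constraints: x + 3y >= 2 (holds with equality, mu = 2/5 > 0); x >= 0 and y >= 0 are inactive (mu_x = mu_y = 0).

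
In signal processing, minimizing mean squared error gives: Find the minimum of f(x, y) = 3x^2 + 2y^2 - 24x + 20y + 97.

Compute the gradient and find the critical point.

f(x,y) = 3x^2 + 2y^2 - 24x + 20y + 97
df/dx = 6x + (-24) = 0  =>  x = 4
df/dy = 4y + (20) = 0  =>  y = -5
f(4, -5) = 3*(4)^2 + 2*(-5)^2 + -24*(4) + 20*(-5) + 97 = -1
Hessian is diagonal with entries 6, 4 > 0, so this is a minimum.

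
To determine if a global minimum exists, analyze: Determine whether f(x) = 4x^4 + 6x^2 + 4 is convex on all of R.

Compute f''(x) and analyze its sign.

f(x) = 4x^4 + 6x^2 + 4
f'(x) = 16x^3 + 12x
f''(x) = 48x^2 + 12
f''(x) = 48x^2 + 12 >= 12 > 0 for all x
Therefore, f is convex on R.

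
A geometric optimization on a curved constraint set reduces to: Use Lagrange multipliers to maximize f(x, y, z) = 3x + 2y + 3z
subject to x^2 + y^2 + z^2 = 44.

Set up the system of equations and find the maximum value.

Lagrange conditions: 3 = 2*lambda*x, 2 = 2*lambda*y, 3 = 2*lambda*z
So x:3 = y:2 = z:3, i.e. x = 3t, y = 2t, z = 3t
Constraint: t^2*(3^2 + 2^2 + 3^2) = 44
  t^2 * 22 = 44  =>  t = sqrt(2)
Maximum = 3*3t + 2*2t + 3*3t = 22*sqrt(2) = sqrt(968)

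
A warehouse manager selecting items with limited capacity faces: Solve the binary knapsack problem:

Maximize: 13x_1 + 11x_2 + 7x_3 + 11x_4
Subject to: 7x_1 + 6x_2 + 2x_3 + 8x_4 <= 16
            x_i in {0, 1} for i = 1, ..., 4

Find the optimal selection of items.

Items: item 1 (v=13, w=7), item 2 (v=11, w=6), item 3 (v=7, w=2), item 4 (v=11, w=8)
Capacity: 16
Checking all 16 subsets (w = total weight, v = total value):
  {}: w = 0, v = 0
  {1}: w = 7, v = 13
  {2}: w = 6, v = 11
  {3}: w = 2, v = 7
  {4}: w = 8, v = 11
  {1, 2}: w = 13, v = 24
  {1, 3}: w = 9, v = 20
  {1, 4}: w = 15, v = 24
  {2, 3}: w = 8, v = 18
  {2, 4}: w = 14, v = 22
  {3, 4}: w = 10, v = 18
  {1, 2, 3}: w = 15, v = 31
  {1, 2, 4}: w = 21 > 16, infeasible
  {1, 3, 4}: w = 17 > 16, infeasible
  {2, 3, 4}: w = 16, v = 29
  {1, 2, 3, 4}: w = 23 > 16, infeasible
Best feasible subset: items [1, 2, 3]
Total weight: 15 <= 16, total value: 31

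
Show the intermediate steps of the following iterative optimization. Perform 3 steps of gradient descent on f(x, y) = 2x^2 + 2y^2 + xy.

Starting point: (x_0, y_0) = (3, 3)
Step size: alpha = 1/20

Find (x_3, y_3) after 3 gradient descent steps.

f(x,y) = 2x^2 + 2y^2 + xy
grad_x = 4x + 1y, grad_y = 4y + 1x
Step 1: grad = (15, 15), (9/4, 9/4)
Step 2: grad = (45/4, 45/4), (27/16, 27/16)
Step 3: grad = (135/16, 135/16), (81/64, 81/64)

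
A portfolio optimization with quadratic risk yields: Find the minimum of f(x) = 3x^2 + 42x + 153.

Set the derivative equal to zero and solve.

f(x) = 3x^2 + 42x + 153
f'(x) = 6x + (42) = 0
x = -42/6 = -7
f(-7) = 6
Since f''(x) = 6 > 0, this is a minimum.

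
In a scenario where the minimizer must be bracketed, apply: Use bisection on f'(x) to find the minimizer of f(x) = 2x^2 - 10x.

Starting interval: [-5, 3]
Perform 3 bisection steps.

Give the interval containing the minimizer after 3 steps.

Finding critical point of f(x) = 2x^2 - 10x using bisection on f'(x) = 4x + -10.
f'(x) = 0 when x = 5/2.
Starting interval: [-5, 3]
Step 1: mid = -1, f'(mid) = -14, new interval = [-1, 3]
Step 2: mid = 1, f'(mid) = -6, new interval = [1, 3]
Step 3: mid = 2, f'(mid) = -2, new interval = [2, 3]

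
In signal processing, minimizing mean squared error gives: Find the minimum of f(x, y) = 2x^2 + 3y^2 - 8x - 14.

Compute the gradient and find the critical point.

f(x,y) = 2x^2 + 3y^2 - 8x - 14
df/dx = 4x + (-8) = 0  =>  x = 2
df/dy = 6y + (0) = 0  =>  y = 0
f(2, 0) = 2*(2)^2 + 3*(0)^2 + -8*(2) + -14 = -22
Hessian is diagonal with entries 4, 6 > 0, so this is a minimum.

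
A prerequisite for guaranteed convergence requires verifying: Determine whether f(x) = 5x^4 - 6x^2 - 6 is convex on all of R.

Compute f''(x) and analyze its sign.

f(x) = 5x^4 - 6x^2 - 6
f'(x) = 20x^3 + -12x
f''(x) = 60x^2 + -12
f''(0) = -12 < 0, so not convex near x = 0
Therefore, f is not globally convex on R.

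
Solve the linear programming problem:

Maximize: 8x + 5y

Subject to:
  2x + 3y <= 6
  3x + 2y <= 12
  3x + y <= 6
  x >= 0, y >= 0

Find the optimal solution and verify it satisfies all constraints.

Feasible vertices: (0, 0), (0, 2), (12/7, 6/7), (2, 0)
Objective 8x + 5y at each vertex:
  (0, 0): 0
  (0, 2): 10
  (12/7, 6/7): 18
  (2, 0): 16
Maximum is 18 at (12/7, 6/7).
Verify constraints at (x, y) = (12/7, 6/7):
  2*(12/7) + 3*(6/7) = 6 <= 6 (active)
  3*(12/7) + 2*(6/7) = 48/7 <= 12
  3*(12/7) + 1*(6/7) = 6 <= 6 (active)
  x = 12/7 >= 0, y = 6/7 >= 0. All constraints satisfied.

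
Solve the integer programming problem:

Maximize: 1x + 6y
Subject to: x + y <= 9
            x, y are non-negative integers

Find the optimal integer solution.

Objective: 1x + 6y, constraint: x + y <= 9
Coefficient of y is 6 > coefficient of x is 1, so allocate the entire budget to y.
Optimal: x = 0, y = 9, value = 54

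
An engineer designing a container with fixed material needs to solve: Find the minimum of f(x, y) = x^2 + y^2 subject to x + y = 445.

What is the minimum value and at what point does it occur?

Substitute y = 445 - x into f(x,y) = x^2 + y^2:
g(x) = x^2 + (445 - x)^2 = 2x^2 - 890x + 198025
g'(x) = 4x - 890 = 0  =>  x = 445/2
y = 445 - 445/2 = 445/2
Minimum value = (445/2)^2 + (445/2)^2 = 198025/2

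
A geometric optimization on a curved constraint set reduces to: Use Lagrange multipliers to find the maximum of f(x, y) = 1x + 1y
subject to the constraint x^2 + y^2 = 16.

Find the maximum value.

Set up Lagrange conditions: grad f = lambda * grad g
  1 = 2*lambda*x
  1 = 2*lambda*y
From these: x/y = 1/1, so x = 1t, y = 1t for some t.
Substitute into constraint: (1t)^2 + (1t)^2 = 16
  t^2 * 2 = 16
  t = sqrt(16/2)
Maximum = 1*x + 1*y = (1^2 + 1^2)*t = 2 * sqrt(16/2) = sqrt(32)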